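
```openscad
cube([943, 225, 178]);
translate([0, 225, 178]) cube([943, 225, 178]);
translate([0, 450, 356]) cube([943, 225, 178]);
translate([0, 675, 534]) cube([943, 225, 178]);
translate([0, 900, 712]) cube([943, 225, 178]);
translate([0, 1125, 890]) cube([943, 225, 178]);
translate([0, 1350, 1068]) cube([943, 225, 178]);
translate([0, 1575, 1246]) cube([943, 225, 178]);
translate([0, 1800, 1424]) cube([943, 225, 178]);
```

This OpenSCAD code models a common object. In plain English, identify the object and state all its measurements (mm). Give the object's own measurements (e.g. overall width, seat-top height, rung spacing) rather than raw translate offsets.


A straight staircase of 9 solid steps. Each step is 943 mm wide (x), 225 mm deep (y, the going) and 178 mm tall (the rise). The first step rests on the floor; each subsequent step sits one going further in +y and one rise higher in +z, directly behind and above the previous step with no overlap.


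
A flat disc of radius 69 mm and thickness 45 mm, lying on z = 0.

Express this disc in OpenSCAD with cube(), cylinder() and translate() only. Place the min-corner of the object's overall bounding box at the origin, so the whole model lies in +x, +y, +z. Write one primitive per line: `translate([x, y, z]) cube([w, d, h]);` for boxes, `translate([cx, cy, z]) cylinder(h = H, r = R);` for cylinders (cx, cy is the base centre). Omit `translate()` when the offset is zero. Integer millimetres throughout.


translate([69, 69, 0]) cylinder(h = 45, r = 69);


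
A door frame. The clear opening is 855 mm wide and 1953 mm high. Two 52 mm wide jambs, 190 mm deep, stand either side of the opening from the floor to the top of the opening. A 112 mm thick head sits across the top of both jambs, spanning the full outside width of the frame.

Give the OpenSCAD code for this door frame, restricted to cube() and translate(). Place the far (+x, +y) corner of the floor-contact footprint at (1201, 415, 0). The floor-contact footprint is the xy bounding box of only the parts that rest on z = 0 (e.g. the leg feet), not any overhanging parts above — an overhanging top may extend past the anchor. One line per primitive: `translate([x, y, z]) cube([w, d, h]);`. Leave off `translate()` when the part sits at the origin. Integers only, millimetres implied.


translate([242, 225, 0]) cube([52, 190, 1953]);
translate([1149, 225, 0]) cube([52, 190, 1953]);
translate([242, 225, 1953]) cube([959, 190, 112]);


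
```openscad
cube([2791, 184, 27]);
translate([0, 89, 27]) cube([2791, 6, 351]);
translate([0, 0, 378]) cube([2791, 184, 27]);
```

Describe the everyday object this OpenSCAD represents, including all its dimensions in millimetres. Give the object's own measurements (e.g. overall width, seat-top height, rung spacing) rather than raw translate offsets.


An I-beam lying along x, 2791 mm long. Overall section height 405 mm. Two flanges 184 mm wide (y) and 27 mm thick, one on the floor and one at the top; a web 6 mm thick runs between them, centred on the flange width.


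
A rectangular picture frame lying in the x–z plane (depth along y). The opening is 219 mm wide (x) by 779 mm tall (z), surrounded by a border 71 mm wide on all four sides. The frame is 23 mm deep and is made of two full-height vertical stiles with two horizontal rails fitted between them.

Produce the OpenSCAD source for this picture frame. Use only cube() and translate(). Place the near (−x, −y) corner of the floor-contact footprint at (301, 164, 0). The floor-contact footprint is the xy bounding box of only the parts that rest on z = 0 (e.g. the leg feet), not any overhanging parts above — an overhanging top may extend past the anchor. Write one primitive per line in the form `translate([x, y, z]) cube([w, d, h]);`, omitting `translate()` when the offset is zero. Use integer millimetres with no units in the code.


translate([301, 164, 0]) cube([71, 23, 921]);
translate([591, 164, 0]) cube([71, 23, 921]);
translate([372, 164, 0]) cube([219, 23, 71]);
translate([372, 164, 850]) cube([219, 23, 71]);


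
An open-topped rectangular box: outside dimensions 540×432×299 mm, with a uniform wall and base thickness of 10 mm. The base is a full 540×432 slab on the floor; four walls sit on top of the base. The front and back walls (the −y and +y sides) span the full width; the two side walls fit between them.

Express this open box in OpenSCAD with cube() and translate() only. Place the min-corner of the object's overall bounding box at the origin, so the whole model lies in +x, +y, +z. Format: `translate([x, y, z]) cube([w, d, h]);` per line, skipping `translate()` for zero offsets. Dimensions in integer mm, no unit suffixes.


cube([540, 432, 10]);
translate([0, 0, 10]) cube([540, 10, 289]);
translate([0, 422, 10]) cube([540, 10, 289]);
translate([0, 10, 10]) cube([10, 412, 289]);
translate([530, 10, 10]) cube([10, 412, 289]);


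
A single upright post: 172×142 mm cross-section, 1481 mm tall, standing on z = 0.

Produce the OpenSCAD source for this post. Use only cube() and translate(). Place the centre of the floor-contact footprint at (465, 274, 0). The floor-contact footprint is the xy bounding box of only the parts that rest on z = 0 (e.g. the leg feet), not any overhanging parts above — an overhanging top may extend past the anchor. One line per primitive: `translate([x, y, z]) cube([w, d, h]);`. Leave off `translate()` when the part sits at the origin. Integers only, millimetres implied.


translate([379, 203, 0]) cube([172, 142, 1481]);


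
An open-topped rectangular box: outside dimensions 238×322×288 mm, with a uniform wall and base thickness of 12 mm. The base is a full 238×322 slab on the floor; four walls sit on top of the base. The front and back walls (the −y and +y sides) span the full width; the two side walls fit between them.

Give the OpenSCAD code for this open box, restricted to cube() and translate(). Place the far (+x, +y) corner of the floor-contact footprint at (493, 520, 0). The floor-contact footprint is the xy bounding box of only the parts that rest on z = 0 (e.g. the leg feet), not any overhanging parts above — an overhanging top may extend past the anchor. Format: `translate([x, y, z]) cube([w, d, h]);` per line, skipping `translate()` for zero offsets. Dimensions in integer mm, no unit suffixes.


translate([255, 198, 0]) cube([238, 322, 12]);
translate([255, 198, 12]) cube([238, 12, 276]);
translate([255, 508, 12]) cube([238, 12, 276]);
translate([255, 210, 12]) cube([12, 298, 276]);
translate([481, 210, 12]) cube([12, 298, 276]);


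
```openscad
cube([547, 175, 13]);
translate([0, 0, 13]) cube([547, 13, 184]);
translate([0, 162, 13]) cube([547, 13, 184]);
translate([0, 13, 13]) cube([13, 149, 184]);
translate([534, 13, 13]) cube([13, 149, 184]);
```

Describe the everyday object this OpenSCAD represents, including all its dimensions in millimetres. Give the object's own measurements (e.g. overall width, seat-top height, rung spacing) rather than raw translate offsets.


An open-topped rectangular box: outside dimensions 547×175×197 mm, with a uniform wall and base thickness of 13 mm. The base is a full 547×175 slab on the floor; four walls sit on top of the base. The front and back walls (the −y and +y sides) span the full width; the two side walls fit between them.


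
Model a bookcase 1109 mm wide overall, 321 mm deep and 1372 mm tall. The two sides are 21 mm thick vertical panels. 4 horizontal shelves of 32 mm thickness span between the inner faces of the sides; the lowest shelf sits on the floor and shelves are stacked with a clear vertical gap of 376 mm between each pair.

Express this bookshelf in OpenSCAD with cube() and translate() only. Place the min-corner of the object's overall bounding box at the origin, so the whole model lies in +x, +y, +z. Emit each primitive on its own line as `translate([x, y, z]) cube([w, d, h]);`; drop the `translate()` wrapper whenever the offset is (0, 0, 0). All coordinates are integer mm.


cube([21, 321, 1372]);
translate([1088, 0, 0]) cube([21, 321, 1372]);
translate([21, 0, 0]) cube([1067, 321, 32]);
translate([21, 0, 408]) cube([1067, 321, 32]);
translate([21, 0, 816]) cube([1067, 321, 32]);
translate([21, 0, 1224]) cube([1067, 321, 32]);


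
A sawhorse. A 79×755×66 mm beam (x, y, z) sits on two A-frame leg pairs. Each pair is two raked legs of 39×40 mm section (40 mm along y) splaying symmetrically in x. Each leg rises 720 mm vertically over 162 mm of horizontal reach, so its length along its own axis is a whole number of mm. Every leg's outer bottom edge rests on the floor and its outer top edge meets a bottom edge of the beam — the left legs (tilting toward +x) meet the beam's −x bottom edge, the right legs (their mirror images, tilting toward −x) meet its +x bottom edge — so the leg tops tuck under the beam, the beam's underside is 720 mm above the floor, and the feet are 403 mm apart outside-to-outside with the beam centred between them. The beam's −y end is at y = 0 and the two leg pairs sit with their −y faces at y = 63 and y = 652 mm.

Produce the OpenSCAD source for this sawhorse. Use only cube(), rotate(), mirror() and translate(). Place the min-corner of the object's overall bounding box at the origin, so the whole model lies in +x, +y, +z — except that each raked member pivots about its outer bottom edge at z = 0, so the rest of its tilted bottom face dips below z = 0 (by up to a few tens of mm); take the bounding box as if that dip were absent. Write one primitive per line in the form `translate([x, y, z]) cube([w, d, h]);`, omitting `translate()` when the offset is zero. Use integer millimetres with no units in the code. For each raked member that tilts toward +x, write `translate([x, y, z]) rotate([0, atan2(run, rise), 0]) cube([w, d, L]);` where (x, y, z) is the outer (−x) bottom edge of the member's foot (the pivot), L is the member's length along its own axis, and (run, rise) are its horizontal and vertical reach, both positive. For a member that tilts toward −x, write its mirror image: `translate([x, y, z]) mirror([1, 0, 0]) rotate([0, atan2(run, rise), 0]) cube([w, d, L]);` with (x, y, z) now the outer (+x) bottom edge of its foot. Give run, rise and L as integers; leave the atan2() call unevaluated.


translate([162, 0, 720]) cube([79, 755, 66]);
translate([0, 63, 0]) rotate([0, atan2(162, 720), 0]) cube([39, 40, 738]);
translate([403, 63, 0]) mirror([1, 0, 0]) rotate([0, atan2(162, 720), 0]) cube([39, 40, 738]);
translate([0, 652, 0]) rotate([0, atan2(162, 720), 0]) cube([39, 40, 738]);
translate([403, 652, 0]) mirror([1, 0, 0]) rotate([0, atan2(162, 720), 0]) cube([39, 40, 738]);


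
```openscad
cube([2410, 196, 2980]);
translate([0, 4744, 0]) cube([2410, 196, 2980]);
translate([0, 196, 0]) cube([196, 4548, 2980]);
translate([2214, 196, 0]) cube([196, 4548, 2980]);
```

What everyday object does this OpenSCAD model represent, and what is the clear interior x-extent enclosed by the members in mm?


A house (or room) frame. The interior width is 2018 mm.

Four 2980 mm walls enclosing a rectangle with no floor or roof — a room or house frame. Outside width is 2410 mm and wall thickness is 196 mm, so the interior width is 2410 − 2 × 196 = 2018 mm.


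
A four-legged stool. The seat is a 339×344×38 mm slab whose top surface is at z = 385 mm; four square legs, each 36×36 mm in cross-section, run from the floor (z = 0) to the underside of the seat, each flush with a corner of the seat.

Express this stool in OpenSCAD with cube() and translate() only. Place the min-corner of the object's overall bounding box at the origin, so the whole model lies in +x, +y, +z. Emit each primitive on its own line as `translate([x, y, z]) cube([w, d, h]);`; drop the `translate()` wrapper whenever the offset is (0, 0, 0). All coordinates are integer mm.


// leg_h = 385 - 38 = 347
translate([0, 0, 347]) cube([339, 344, 38]);
cube([36, 36, 347]);
translate([303, 0, 0]) cube([36, 36, 347]);
translate([0, 308, 0]) cube([36, 36, 347]);
translate([303, 308, 0]) cube([36, 36, 347]);


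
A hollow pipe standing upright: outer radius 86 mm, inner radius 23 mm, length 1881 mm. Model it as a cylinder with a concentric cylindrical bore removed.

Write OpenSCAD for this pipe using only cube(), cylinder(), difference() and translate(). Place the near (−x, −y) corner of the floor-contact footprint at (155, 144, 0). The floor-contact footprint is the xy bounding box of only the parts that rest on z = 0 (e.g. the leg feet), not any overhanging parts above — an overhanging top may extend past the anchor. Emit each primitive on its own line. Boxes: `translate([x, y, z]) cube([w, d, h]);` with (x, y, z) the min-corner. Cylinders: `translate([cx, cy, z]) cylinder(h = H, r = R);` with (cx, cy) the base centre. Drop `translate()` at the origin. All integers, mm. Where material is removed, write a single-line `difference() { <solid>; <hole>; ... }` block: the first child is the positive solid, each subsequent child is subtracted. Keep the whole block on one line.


difference() { translate([241, 230, 0]) cylinder(h = 1881, r = 86); translate([241, 230, 0]) cylinder(h = 1881, r = 23); }


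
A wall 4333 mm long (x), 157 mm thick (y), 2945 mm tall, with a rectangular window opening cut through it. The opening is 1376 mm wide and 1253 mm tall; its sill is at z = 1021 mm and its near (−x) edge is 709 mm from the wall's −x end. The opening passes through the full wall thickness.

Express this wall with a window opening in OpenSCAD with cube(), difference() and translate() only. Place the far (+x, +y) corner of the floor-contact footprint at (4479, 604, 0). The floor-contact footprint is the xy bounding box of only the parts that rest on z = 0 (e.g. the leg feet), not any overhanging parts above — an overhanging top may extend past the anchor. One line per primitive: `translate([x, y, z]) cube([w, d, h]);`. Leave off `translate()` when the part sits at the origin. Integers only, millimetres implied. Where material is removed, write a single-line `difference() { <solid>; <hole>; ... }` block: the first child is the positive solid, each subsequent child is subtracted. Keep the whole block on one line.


difference() { translate([146, 447, 0]) cube([4333, 157, 2945]); translate([855, 447, 1021]) cube([1376, 157, 1253]); }


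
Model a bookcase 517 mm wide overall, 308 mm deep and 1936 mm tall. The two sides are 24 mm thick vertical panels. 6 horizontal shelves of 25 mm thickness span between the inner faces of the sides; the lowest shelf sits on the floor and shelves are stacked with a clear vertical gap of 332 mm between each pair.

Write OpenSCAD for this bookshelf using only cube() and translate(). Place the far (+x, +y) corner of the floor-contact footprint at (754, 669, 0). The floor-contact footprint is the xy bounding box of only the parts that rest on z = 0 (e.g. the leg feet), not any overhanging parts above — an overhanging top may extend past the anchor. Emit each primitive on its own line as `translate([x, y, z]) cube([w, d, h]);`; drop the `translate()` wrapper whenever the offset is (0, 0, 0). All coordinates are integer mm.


translate([237, 361, 0]) cube([24, 308, 1936]);
translate([730, 361, 0]) cube([24, 308, 1936]);
translate([261, 361, 0]) cube([469, 308, 25]);
translate([261, 361, 357]) cube([469, 308, 25]);
translate([261, 361, 714]) cube([469, 308, 25]);
translate([261, 361, 1071]) cube([469, 308, 25]);
translate([261, 361, 1428]) cube([469, 308, 25]);
translate([261, 361, 1785]) cube([469, 308, 25]);


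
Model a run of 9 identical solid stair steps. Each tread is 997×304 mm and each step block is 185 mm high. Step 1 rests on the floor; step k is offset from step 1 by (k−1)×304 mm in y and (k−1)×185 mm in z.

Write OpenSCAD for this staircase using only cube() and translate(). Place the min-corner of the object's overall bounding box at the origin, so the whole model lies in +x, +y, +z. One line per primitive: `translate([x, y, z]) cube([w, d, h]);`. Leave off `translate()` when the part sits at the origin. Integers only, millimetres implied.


cube([997, 304, 185]);
translate([0, 304, 185]) cube([997, 304, 185]);
translate([0, 608, 370]) cube([997, 304, 185]);
translate([0, 912, 555]) cube([997, 304, 185]);
translate([0, 1216, 740]) cube([997, 304, 185]);
translate([0, 1520, 925]) cube([997, 304, 185]);
translate([0, 1824, 1110]) cube([997, 304, 185]);
translate([0, 2128, 1295]) cube([997, 304, 185]);
translate([0, 2432, 1480]) cube([997, 304, 185]);


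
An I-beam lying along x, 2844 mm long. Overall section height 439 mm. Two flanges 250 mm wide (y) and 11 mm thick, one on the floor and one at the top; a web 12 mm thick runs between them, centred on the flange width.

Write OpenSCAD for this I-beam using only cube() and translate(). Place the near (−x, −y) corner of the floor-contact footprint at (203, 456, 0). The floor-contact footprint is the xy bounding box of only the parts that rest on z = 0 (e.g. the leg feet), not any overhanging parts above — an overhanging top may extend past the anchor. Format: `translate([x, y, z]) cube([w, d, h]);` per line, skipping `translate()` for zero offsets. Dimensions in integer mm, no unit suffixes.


translate([203, 456, 0]) cube([2844, 250, 11]);
translate([203, 575, 11]) cube([2844, 12, 417]);
translate([203, 456, 428]) cube([2844, 250, 11]);


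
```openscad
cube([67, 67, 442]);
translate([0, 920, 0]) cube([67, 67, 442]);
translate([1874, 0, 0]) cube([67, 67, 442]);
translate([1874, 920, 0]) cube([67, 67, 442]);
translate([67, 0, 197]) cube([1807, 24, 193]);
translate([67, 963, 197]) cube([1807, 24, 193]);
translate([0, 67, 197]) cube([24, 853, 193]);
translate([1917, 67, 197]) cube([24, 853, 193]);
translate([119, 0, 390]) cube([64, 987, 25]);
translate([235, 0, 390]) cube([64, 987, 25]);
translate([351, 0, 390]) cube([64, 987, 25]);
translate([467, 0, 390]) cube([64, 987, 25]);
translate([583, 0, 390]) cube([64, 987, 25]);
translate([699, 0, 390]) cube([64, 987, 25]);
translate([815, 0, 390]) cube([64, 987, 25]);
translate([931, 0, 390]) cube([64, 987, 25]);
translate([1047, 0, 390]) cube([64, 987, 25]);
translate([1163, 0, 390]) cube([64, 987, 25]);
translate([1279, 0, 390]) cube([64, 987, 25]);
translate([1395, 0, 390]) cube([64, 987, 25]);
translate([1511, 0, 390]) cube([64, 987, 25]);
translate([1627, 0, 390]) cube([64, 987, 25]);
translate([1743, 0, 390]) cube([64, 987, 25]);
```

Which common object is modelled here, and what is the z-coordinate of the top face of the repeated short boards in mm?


A bed frame. The slat-top height is 415 mm.

Four posts, four rails, and a row of slats — a bed frame. Slats sit on the rails at z = 197 + 193 = 390; with slat thickness 25, the top is 415 mm.


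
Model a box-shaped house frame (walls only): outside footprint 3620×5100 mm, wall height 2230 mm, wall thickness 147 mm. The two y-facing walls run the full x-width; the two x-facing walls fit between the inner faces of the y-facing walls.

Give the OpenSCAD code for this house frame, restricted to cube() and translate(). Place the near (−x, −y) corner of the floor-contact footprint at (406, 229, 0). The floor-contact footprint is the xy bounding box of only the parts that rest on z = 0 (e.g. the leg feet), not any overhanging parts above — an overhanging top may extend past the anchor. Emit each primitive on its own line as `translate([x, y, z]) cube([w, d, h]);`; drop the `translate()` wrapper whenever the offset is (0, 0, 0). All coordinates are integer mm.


translate([406, 229, 0]) cube([3620, 147, 2230]);
translate([406, 5182, 0]) cube([3620, 147, 2230]);
translate([406, 376, 0]) cube([147, 4806, 2230]);
translate([3879, 376, 0]) cube([147, 4806, 2230]);


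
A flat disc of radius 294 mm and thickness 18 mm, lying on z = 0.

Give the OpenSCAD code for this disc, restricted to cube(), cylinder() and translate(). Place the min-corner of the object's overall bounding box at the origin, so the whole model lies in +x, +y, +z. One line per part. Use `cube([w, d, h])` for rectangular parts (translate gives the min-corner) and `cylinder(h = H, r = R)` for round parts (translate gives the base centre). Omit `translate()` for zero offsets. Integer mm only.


translate([294, 294, 0]) cylinder(h = 18, r = 294);


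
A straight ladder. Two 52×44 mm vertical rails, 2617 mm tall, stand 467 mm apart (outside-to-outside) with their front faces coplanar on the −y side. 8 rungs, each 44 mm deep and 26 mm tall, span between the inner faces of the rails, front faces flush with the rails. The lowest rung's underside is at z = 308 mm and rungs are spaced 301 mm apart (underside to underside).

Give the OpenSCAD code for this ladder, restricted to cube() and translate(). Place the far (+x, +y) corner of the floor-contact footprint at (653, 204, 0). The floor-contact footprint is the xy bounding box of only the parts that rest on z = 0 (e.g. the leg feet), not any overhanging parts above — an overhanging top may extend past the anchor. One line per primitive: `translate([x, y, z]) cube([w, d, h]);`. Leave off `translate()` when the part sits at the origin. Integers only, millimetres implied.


// rung span = 467 - 2*52 = 363
// rung[k] z = 308 + k*301
translate([186, 160, 0]) cube([52, 44, 2617]);
translate([601, 160, 0]) cube([52, 44, 2617]);
translate([238, 160, 308]) cube([363, 44, 26]);
translate([238, 160, 609]) cube([363, 44, 26]);
translate([238, 160, 910]) cube([363, 44, 26]);
translate([238, 160, 1211]) cube([363, 44, 26]);
translate([238, 160, 1512]) cube([363, 44, 26]);
translate([238, 160, 1813]) cube([363, 44, 26]);
translate([238, 160, 2114]) cube([363, 44, 26]);
translate([238, 160, 2415]) cube([363, 44, 26]);


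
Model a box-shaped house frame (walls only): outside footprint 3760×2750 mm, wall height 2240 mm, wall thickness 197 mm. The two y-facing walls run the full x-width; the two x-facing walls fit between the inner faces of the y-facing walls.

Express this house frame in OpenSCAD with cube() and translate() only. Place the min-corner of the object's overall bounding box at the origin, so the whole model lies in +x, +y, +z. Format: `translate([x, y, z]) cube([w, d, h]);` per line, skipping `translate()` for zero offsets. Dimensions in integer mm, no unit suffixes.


cube([3760, 197, 2240]);
translate([0, 2553, 0]) cube([3760, 197, 2240]);
translate([0, 197, 0]) cube([197, 2356, 2240]);
translate([3563, 197, 0]) cube([197, 2356, 2240]);


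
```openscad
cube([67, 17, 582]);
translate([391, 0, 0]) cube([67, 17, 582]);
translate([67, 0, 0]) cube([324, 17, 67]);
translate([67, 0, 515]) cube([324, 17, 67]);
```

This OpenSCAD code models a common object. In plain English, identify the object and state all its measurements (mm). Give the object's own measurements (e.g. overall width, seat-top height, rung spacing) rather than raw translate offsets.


A rectangular picture frame lying in the x–z plane (depth along y). The opening is 324 mm wide (x) by 448 mm tall (z), surrounded by a border 67 mm wide on all four sides. The frame is 17 mm deep and is made of two full-height vertical stiles with two horizontal rails fitted between them.


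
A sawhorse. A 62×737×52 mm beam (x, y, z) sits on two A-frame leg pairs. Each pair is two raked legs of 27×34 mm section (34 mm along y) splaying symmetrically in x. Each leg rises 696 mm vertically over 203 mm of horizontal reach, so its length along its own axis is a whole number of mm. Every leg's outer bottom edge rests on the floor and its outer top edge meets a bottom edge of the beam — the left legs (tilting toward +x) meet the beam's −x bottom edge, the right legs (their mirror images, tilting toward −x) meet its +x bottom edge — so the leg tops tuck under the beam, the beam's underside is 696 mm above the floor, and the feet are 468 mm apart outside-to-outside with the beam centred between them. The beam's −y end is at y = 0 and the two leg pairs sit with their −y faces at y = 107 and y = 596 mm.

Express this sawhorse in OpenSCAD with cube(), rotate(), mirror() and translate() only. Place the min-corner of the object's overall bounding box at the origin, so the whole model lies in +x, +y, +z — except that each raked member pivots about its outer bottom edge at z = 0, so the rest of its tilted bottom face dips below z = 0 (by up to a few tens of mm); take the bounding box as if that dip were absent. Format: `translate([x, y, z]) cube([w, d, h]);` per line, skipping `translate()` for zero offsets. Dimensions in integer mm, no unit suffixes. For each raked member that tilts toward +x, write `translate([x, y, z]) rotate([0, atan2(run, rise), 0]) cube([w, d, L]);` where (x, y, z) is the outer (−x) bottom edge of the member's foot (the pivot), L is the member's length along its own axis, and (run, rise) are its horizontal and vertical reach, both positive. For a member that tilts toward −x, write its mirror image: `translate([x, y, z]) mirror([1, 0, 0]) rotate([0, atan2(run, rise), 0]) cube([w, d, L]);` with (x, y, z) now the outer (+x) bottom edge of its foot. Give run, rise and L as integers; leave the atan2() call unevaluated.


translate([203, 0, 696]) cube([62, 737, 52]);
translate([0, 107, 0]) rotate([0, atan2(203, 696), 0]) cube([27, 34, 725]);
translate([468, 107, 0]) mirror([1, 0, 0]) rotate([0, atan2(203, 696), 0]) cube([27, 34, 725]);
translate([0, 596, 0]) rotate([0, atan2(203, 696), 0]) cube([27, 34, 725]);
translate([468, 596, 0]) mirror([1, 0, 0]) rotate([0, atan2(203, 696), 0]) cube([27, 34, 725]);


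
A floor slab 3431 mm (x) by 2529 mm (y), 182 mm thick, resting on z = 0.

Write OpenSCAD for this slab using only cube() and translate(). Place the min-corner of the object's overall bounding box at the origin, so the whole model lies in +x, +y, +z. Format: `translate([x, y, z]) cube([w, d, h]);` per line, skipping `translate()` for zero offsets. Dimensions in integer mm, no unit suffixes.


cube([3431, 2529, 182]);


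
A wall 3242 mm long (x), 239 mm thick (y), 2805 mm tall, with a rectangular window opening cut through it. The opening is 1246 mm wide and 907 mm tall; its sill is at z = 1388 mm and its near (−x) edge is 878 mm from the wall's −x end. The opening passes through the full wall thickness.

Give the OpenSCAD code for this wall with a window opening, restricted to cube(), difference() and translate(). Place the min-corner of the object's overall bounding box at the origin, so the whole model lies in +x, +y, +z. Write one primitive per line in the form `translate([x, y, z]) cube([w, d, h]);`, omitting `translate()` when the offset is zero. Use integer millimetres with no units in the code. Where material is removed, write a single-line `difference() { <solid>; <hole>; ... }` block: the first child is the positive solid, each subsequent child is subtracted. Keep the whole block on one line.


difference() { cube([3242, 239, 2805]); translate([878, 0, 1388]) cube([1246, 239, 907]); }


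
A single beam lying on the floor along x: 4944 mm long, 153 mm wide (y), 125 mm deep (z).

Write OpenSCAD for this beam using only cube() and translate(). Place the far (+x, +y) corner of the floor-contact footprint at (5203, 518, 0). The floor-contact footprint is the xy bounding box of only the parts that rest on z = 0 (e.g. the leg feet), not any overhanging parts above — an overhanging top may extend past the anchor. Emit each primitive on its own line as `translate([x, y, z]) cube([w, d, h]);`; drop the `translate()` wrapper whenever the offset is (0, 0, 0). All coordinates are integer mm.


translate([259, 365, 0]) cube([4944, 153, 125]);


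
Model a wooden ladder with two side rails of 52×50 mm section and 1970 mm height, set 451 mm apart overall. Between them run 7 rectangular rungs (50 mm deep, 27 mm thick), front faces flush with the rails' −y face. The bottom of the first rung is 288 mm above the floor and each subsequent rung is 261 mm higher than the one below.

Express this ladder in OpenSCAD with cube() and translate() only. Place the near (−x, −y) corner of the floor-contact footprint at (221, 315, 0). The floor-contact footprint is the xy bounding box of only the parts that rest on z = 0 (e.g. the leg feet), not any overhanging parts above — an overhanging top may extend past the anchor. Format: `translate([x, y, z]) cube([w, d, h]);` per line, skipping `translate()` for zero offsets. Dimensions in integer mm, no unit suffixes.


translate([221, 315, 0]) cube([52, 50, 1970]);
translate([620, 315, 0]) cube([52, 50, 1970]);
translate([273, 315, 288]) cube([347, 50, 27]);
translate([273, 315, 549]) cube([347, 50, 27]);
translate([273, 315, 810]) cube([347, 50, 27]);
translate([273, 315, 1071]) cube([347, 50, 27]);
translate([273, 315, 1332]) cube([347, 50, 27]);
translate([273, 315, 1593]) cube([347, 50, 27]);
translate([273, 315, 1854]) cube([347, 50, 27]);


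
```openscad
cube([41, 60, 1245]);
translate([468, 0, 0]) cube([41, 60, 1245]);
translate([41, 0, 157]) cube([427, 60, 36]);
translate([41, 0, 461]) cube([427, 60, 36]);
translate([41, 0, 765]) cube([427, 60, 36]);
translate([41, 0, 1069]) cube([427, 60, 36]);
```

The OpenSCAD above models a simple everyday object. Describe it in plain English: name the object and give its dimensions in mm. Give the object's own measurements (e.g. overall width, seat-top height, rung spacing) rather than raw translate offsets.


A straight ladder. Two 41×60 mm vertical rails, 1245 mm tall, stand 509 mm apart (outside-to-outside) with their front faces coplanar on the −y side. 4 rungs, each 60 mm deep and 36 mm tall, span between the inner faces of the rails, front faces flush with the rails. The lowest rung's underside is at z = 157 mm and rungs are spaced 304 mm apart (underside to underside).


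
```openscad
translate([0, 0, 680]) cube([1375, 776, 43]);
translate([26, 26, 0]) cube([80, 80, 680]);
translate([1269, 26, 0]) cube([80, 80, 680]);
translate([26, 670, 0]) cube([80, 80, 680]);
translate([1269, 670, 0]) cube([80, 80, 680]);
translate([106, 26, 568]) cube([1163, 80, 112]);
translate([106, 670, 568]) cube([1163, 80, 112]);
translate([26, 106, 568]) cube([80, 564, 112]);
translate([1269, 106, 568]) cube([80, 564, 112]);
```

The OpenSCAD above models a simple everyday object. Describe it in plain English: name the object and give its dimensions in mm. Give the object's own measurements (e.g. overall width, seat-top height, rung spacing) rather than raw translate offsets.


A rectangular dining table. The top is 1375×776×43 mm with its upper surface at z = 723 mm. It stands on four 80×80 mm square legs, each inset 26 mm from the nearest pair of top edges, running from the floor to the underside of the top. Four apron rails, 80 mm thick and 112 mm tall, run between adjacent legs with their top edges flush with the underside of the top and their outer faces flush with the legs' outer faces.


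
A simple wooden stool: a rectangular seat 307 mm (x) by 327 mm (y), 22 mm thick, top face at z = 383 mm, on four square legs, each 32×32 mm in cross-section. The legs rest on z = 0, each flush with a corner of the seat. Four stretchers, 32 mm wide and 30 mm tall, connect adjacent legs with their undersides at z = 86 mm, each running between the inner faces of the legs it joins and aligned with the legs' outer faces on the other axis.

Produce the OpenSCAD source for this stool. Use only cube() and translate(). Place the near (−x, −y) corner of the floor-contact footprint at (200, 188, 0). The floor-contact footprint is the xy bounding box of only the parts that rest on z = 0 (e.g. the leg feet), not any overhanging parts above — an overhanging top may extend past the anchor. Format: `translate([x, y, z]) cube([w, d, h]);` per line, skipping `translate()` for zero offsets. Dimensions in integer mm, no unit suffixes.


translate([200, 188, 361]) cube([307, 327, 22]);
translate([200, 188, 0]) cube([32, 32, 361]);
translate([475, 188, 0]) cube([32, 32, 361]);
translate([200, 483, 0]) cube([32, 32, 361]);
translate([475, 483, 0]) cube([32, 32, 361]);
translate([232, 188, 86]) cube([243, 32, 30]);
translate([232, 483, 86]) cube([243, 32, 30]);
translate([200, 220, 86]) cube([32, 263, 30]);
translate([475, 220, 86]) cube([32, 263, 30]);


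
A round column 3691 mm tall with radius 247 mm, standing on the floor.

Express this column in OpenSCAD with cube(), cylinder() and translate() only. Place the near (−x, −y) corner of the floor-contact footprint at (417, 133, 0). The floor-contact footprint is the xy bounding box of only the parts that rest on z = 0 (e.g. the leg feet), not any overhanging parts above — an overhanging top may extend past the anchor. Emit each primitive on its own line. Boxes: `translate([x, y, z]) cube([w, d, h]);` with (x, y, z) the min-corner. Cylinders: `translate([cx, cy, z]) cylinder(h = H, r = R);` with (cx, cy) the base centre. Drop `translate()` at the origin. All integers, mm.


translate([664, 380, 0]) cylinder(h = 3691, r = 247);


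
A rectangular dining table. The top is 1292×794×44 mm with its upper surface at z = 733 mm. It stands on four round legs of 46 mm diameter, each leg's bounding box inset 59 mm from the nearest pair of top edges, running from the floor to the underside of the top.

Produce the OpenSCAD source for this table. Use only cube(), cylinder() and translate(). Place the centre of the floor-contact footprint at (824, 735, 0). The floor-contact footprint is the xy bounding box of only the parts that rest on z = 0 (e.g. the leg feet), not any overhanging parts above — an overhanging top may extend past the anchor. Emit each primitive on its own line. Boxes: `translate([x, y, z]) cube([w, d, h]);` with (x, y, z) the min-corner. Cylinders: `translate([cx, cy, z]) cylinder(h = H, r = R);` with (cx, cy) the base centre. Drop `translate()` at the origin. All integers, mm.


// leg_h = 733 - 44 = 689
translate([178, 338, 689]) cube([1292, 794, 44]);
translate([260, 420, 0]) cylinder(h = 689, r = 23);
translate([1388, 420, 0]) cylinder(h = 689, r = 23);
translate([260, 1050, 0]) cylinder(h = 689, r = 23);
translate([1388, 1050, 0]) cylinder(h = 689, r = 23);


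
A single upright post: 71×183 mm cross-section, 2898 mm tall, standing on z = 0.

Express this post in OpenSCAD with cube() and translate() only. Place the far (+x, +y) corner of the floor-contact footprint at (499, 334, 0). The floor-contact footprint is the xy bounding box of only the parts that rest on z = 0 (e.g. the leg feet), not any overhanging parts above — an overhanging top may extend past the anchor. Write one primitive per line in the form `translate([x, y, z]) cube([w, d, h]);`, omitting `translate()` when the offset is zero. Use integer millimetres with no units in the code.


translate([428, 151, 0]) cube([71, 183, 2898]);


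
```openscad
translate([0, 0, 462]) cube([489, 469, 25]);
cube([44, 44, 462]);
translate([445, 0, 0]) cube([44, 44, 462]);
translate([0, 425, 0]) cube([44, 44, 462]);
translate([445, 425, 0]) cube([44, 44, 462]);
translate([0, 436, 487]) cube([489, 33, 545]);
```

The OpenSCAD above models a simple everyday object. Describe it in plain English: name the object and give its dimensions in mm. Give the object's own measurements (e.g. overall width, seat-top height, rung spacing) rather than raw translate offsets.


A chair. The seat is a 489×469×25 mm slab with its top at z = 487 mm, on four 44×44 mm corner legs (flush with the seat edges, standing on z = 0). A flat backrest 33 mm thick, 545 mm tall, spans the full seat width and rises from the seat top along its +y edge, rear face flush with the rear of the seat.


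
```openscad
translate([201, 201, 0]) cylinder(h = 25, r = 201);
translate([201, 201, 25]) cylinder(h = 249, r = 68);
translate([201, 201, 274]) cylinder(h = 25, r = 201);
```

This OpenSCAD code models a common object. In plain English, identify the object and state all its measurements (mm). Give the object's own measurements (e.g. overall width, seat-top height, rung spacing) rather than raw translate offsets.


A spool: two coaxial disc flanges of radius 201 mm and thickness 25 mm, joined by a core cylinder of radius 68 mm and height 249 mm. The lower flange rests on z = 0 and the three cylinders share a vertical axis.


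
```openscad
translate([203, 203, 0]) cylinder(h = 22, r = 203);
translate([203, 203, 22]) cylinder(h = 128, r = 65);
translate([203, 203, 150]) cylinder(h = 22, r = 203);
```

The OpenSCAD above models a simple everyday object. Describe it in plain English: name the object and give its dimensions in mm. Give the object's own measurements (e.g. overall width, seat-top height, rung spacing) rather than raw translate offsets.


A spool: two coaxial disc flanges of radius 203 mm and thickness 22 mm, joined by a core cylinder of radius 65 mm and height 128 mm. The lower flange rests on z = 0 and the three cylinders share a vertical axis.


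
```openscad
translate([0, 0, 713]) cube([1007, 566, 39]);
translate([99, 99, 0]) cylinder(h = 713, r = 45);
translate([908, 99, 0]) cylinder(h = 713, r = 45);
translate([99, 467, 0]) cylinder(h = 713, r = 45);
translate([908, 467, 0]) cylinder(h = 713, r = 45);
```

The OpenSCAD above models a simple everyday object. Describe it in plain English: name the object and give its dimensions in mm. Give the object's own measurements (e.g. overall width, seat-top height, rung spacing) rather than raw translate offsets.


A table: top 1007 mm (x) × 566 mm (y), 39 mm thick, upper face at z = 752 mm, on four round legs of 90 mm diameter, each leg's bounding box inset 54 mm from the nearest pair of top edges from z = 0 to the bottom of the top.


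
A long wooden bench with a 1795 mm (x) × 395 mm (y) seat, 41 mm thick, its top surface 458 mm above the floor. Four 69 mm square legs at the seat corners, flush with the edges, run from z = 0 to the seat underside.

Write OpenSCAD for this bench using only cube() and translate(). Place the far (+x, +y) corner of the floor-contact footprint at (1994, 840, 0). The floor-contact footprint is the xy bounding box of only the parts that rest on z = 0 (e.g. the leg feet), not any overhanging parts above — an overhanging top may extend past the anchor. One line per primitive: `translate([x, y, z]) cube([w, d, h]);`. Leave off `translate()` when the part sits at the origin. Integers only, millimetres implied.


// leg_h = 458 − 41 = 417
translate([199, 445, 417]) cube([1795, 395, 41]);
translate([199, 445, 0]) cube([69, 69, 417]);
translate([199, 771, 0]) cube([69, 69, 417]);
translate([1925, 445, 0]) cube([69, 69, 417]);
translate([1925, 771, 0]) cube([69, 69, 417]);


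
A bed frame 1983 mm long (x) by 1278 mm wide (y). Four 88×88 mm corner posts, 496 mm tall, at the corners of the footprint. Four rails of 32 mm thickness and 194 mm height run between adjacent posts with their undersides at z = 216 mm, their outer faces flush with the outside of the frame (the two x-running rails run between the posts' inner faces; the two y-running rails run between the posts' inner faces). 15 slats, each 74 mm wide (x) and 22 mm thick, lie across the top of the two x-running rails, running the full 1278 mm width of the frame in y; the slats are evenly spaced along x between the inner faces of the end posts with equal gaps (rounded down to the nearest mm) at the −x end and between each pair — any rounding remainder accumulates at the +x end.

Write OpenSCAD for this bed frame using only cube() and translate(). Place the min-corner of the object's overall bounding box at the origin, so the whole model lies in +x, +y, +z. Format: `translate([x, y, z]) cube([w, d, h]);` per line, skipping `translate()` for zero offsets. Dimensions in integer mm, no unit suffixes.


cube([88, 88, 496]);
translate([0, 1190, 0]) cube([88, 88, 496]);
translate([1895, 0, 0]) cube([88, 88, 496]);
translate([1895, 1190, 0]) cube([88, 88, 496]);
translate([88, 0, 216]) cube([1807, 32, 194]);
translate([88, 1246, 216]) cube([1807, 32, 194]);
translate([0, 88, 216]) cube([32, 1102, 194]);
translate([1951, 88, 216]) cube([32, 1102, 194]);
translate([131, 0, 410]) cube([74, 1278, 22]);
translate([248, 0, 410]) cube([74, 1278, 22]);
translate([365, 0, 410]) cube([74, 1278, 22]);
translate([482, 0, 410]) cube([74, 1278, 22]);
translate([599, 0, 410]) cube([74, 1278, 22]);
translate([716, 0, 410]) cube([74, 1278, 22]);
translate([833, 0, 410]) cube([74, 1278, 22]);
translate([950, 0, 410]) cube([74, 1278, 22]);
translate([1067, 0, 410]) cube([74, 1278, 22]);
translate([1184, 0, 410]) cube([74, 1278, 22]);
translate([1301, 0, 410]) cube([74, 1278, 22]);
translate([1418, 0, 410]) cube([74, 1278, 22]);
translate([1535, 0, 410]) cube([74, 1278, 22]);
translate([1652, 0, 410]) cube([74, 1278, 22]);
translate([1769, 0, 410]) cube([74, 1278, 22]);
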